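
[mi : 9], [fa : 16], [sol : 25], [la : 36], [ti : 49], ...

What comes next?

Note: mi, fa, sol, la, ti → do (runs through the solfège scale do→ti).
Second coordinate: perfect squares: 3², 4², 5², …; 9, 16, 25, 36, 49 → 64.
Putting it together: [do : 64].

[do : 64]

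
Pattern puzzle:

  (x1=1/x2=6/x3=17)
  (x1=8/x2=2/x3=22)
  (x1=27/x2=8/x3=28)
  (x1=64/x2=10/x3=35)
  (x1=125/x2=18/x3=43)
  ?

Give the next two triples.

(x1=216/x2=28/x3=52), (x1=343/x2=46/x3=62)

X1 — perfect cubes: 1³, 2³, 3³, …: 1, 8, 27, 64, 125 → 216 → 343.
X2: 6, 2, 8, 10, 18 → 28 → 46 (each term is the sum of the two before it).
X3 goes 17, 22, 28, 35, 43 → 52 → 62 (differences are 5, 6, 7, … (increasing by 1 each time)).
So the next two triples are (x1=216/x2=28/x3=52) and (x1=343/x2=46/x3=62).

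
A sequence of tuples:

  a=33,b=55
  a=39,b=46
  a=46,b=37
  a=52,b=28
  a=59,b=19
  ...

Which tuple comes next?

A — alternating steps +6, +7, +6, +7, …: 33, 39, 46, 52, 59 → 65.
B — −9 each step: 55, 46, 37, 28, 19 → 10.
So the next tuple is a=65,b=10.

a=65,b=10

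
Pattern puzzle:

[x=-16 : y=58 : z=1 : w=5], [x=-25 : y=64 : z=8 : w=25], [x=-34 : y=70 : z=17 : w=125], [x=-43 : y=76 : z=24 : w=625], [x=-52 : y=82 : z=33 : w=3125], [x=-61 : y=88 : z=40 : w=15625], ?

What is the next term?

[x=-70 : y=94 : z=49 : w=78125]

X: -16, -25, -34, -43, -52, -61 → -70 (−9 each step).
Y: 58, 64, 70, 76, 82, 88 → 94 (+6 each step).
Z: alternating steps +7, +9, +7, +9, …, so 1, 8, 17, 24, 33, 40 → 49.
W: ×5 each step; 5, 25, 125, 625, 3125, 15625 → 78125.
So the next term is [x=-70 : y=94 : z=49 : w=78125].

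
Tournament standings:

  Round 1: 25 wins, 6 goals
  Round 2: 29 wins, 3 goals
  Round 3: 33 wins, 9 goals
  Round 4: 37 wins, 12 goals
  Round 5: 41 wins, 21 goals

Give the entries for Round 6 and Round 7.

Wins: +4 each step; 25, 29, 33, 37, 41 → 45 → 49.
For the goals, each term is the sum of the two before it: 6, 3, 9, 12, 21 → 33 → 54.
Putting the parts together: 45 wins, 33 goals and then 49 wins, 54 goals.

45 wins, 33 goals; 49 wins, 54 goals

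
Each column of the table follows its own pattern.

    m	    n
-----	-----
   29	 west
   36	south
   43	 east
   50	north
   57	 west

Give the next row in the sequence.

Column m: +7 each step, so 29, 36, 43, 50, 57 → 64.
Column n: repeats west → south → east → north; west, south, east, north, west → south.
So the next row is 64  south.

64  south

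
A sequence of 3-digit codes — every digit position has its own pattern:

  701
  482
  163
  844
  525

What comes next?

First digit: −3 each step, mod 10; 7, 4, 1, 8, 5 → 2.
Second digit — −2 each step, mod 10: 0, 8, 6, 4, 2 → 0.
Third digit: +1 each step, mod 10, so 1, 2, 3, 4, 5 → 6.
Putting it together: 206.

206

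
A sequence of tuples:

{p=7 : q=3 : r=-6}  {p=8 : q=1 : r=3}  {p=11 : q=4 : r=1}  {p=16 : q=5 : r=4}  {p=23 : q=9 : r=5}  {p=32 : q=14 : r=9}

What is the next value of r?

14

P: 7, 8, 11, 16, 23, 32 → 43 (differences are 1, 3, 5, … (increasing by 2 each time)).
Q: 3, 1, 4, 5, 9, 14 → 23 (each term is the sum of the two before it).
For the r, always the previous value of the q: -6, 3, 1, 4, 5, 9 → 14.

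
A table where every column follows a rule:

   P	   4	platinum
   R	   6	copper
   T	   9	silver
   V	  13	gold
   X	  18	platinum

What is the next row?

Letter: P, R, T, V, X → Z (letters move forward 2 places in the alphabet).
For the second component, differences are 2, 3, 4, … (increasing by 1 each time): 4, 6, 9, 13, 18 → 24.
Metal: platinum, copper, silver, gold, platinum → copper (repeats platinum → copper → silver → gold).
So the next row is Z  24  copper.

Z  24  copper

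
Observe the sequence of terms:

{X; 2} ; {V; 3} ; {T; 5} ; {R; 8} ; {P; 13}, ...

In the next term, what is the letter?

For the letter, letters move back 2 places in the alphabet: X, V, T, R, P → N.

N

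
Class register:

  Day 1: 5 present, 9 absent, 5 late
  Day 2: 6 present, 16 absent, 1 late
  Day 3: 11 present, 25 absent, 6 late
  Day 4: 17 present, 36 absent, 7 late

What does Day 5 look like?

For the present, each term is the sum of the two before it: 5, 6, 11, 17 → 28.
Absent: 9, 16, 25, 36 → 49 (perfect squares: 3², 4², 5², …).
Late: each term is the sum of the two before it; 5, 1, 6, 7 → 13.
Putting it together: 28 present, 49 absent, 13 late.

28 present, 49 absent, 13 late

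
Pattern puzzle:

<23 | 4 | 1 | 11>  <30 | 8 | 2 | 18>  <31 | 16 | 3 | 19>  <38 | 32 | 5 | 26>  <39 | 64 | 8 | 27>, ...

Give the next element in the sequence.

<46 | 128 | 13 | 34>

First coordinate: alternating steps +7, +1, +7, +1, …; 23, 30, 31, 38, 39 → 46.
For the second coordinate, ×2 each step: 4, 8, 16, 32, 64 → 128.
Third coordinate goes 1, 2, 3, 5, 8 → 13 (each term is the sum of the two before it).
Fourth coordinate goes 11, 18, 19, 26, 27 → 34 (always 12 less than the first coordinate).
Putting it together: <46 | 128 | 13 | 34>.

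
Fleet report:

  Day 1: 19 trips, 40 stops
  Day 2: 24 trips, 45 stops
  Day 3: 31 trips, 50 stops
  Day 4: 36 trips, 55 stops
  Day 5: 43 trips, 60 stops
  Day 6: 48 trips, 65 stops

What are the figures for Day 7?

55 trips, 70 stops

Trips goes 19, 24, 31, 36, 43, 48 → 55 (alternating steps +5, +7, +5, +7, …).
Stops: +5 each step; 40, 45, 50, 55, 60, 65 → 70.
Combining the parts gives 55 trips, 70 stops.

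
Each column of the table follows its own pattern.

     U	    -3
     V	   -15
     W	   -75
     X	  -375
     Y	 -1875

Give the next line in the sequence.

Z  -9375

Letter goes U, V, W, X, Y → Z (letters move forward 1 place in the alphabet).
Second component goes -3, -15, -75, -375, -1875 → -9375 (×5 each step).
Putting it together: Z  -9375.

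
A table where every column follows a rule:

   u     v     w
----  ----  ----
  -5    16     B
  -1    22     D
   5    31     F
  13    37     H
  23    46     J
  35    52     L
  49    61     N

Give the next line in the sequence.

Column u: -5, -1, 5, 13, 23, 35, 49 → 65 (differences are 4, 6, 8, … (increasing by 2 each time)).
Column v — alternating steps +6, +9, +6, +9, …: 16, 22, 31, 37, 46, 52, 61 → 67.
Column w: B, D, F, H, J, L, N → P (letters move forward 2 places in the alphabet).
Putting it together: 65  67  P.

65  67  P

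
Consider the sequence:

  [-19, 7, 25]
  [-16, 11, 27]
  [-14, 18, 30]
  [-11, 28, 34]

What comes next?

[-9, 41, 39]

First value goes -19, -16, -14, -11 → -9 (alternating steps +3, +2, +3, +2, …).
For the second value, differences are 4, 7, 10, … (increasing by 3 each time): 7, 11, 18, 28 → 41.
Third value: 25, 27, 30, 34 → 39 (differences are 2, 3, 4, … (increasing by 1 each time)).
So the next triple is [-9, 41, 39].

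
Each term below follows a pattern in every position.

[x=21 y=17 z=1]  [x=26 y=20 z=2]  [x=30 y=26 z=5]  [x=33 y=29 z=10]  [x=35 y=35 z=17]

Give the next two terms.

[x=36 y=38 z=26], [x=36 y=44 z=37]

X: 21, 26, 30, 33, 35 → 36 → 36 (differences are 5, 4, 3, … (decreasing by 1 each time)).
Y: 17, 20, 26, 29, 35 → 38 → 44 (alternating steps +3, +6, +3, +6, …).
Z: 1, 2, 5, 10, 17 → 26 → 37 (differences are 1, 3, 5, … (increasing by 2 each time)).
So the next two terms are [x=36 y=38 z=26] and [x=36 y=44 z=37].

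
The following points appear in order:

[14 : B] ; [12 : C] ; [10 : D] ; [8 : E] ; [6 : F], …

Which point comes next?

First component: 14, 12, 10, 8, 6 → 4 (−2 each step).
Letter — letters move forward 1 place in the alphabet: B, C, D, E, F → G.
So the next point is [4 : G].

[4 : G]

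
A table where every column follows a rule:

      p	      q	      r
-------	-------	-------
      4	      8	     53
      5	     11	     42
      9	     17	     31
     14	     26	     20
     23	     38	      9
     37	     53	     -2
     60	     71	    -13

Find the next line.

Column p goes 4, 5, 9, 14, 23, 37, 60 → 97 (each term is the sum of the two before it).
Column q: 8, 11, 17, 26, 38, 53, 71 → 92 (differences are 3, 6, 9, … (increasing by 3 each time)).
Column r: −11 each step, so 53, 42, 31, 20, 9, -2, -13 → -24.
Putting it together: 97  92  -24.

97  92  -24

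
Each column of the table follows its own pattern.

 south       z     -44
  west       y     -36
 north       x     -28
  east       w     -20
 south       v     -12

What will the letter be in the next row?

u

Direction goes south, west, north, east, south → west (repeats south → west → north → east).
Letter: letters move back 1 place in the alphabet; z, y, x, w, v → u.
Third component — +8 each step: -44, -36, -28, -20, -12 → -4.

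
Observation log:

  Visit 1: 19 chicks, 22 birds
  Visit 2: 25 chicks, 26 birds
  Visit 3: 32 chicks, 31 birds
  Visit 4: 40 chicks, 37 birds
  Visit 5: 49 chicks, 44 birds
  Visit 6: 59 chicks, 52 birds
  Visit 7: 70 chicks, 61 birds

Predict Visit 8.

Chicks: 19, 25, 32, 40, 49, 59, 70 → 82 (differences are 6, 7, 8, … (increasing by 1 each time)).
For the birds, differences are 4, 5, 6, … (increasing by 1 each time): 22, 26, 31, 37, 44, 52, 61 → 71.
Putting it together: 82 chicks, 71 birds.

82 chicks, 71 birds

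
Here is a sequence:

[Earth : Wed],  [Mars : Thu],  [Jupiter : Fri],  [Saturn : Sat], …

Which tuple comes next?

Planet: runs through the planets Mercury→Neptune; Earth, Mars, Jupiter, Saturn → Uranus.
Day: Wed, Thu, Fri, Sat → Sun (runs through the weekdays Mon→Sun).
So the next tuple is [Uranus : Sun].

[Uranus : Sun]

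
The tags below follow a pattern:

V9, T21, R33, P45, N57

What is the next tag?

For the letter, letters move back 2 places in the alphabet: V, T, R, P, N → L.
Second component goes 9, 21, 33, 45, 57 → 69 (+12 each step).
Putting it together: L69.

L69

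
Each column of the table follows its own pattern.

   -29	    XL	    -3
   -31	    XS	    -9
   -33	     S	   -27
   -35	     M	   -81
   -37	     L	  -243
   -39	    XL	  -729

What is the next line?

For the first component, −2 each step: -29, -31, -33, -35, -37, -39 → -41.
Size: repeats XL → XS → S → M → L; XL, XS, S, M, L, XL → XS.
Third component — ×3 each step: -3, -9, -27, -81, -243, -729 → -2187.
So the next line is -41  XS  -2187.

-41  XS  -2187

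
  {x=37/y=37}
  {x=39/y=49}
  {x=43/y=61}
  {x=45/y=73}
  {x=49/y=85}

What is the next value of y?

Y: 37, 49, 61, 73, 85 → 97 (+12 each step).

97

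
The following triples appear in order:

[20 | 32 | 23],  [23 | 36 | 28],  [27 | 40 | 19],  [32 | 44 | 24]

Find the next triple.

First slot: 20, 23, 27, 32 → 38 (differences are 3, 4, 5, … (increasing by 1 each time)).
Second slot: +4 each step, so 32, 36, 40, 44 → 48.
Third slot: alternating steps +5, −9, +5, −9, …; 23, 28, 19, 24 → 15.
Putting it together: [38 | 48 | 15].

[38 | 48 | 15]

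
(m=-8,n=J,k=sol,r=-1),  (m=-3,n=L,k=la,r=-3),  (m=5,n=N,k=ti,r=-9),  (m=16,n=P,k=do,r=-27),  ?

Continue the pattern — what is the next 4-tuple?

(m=30,n=R,k=re,r=-81)

M — differences are 5, 8, 11, … (increasing by 3 each time): -8, -3, 5, 16 → 30.
N: letters move forward 2 places in the alphabet, so J, L, N, P → R.
K: runs through the solfège scale do→ti; sol, la, ti, do → re.
R: ×3 each step; -1, -3, -9, -27 → -81.
Putting it together: (m=30,n=R,k=re,r=-81).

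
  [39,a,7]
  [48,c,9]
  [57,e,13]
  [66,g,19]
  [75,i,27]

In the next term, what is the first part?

For the first part, +9 each step: 39, 48, 57, 66, 75 → 84.

84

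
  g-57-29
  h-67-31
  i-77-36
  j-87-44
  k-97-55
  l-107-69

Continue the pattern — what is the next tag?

m-117-86

Letter: g, h, i, j, k, l → m (letters move forward 1 place in the alphabet).
Second component: +10 each step, so 57, 67, 77, 87, 97, 107 → 117.
Third component goes 29, 31, 36, 44, 55, 69 → 86 (differences are 2, 5, 8, … (increasing by 3 each time)).
So the next tag is m-117-86.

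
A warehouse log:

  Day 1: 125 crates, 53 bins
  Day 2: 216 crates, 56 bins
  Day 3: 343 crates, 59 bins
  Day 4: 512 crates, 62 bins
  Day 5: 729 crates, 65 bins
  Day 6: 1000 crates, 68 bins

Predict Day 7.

1331 crates, 71 bins

Crates: perfect cubes: 5³, 6³, 7³, …, so 125, 216, 343, 512, 729, 1000 → 1331.
Bins: 53, 56, 59, 62, 65, 68 → 71 (+3 each step).
So the next line is 1331 crates, 71 bins.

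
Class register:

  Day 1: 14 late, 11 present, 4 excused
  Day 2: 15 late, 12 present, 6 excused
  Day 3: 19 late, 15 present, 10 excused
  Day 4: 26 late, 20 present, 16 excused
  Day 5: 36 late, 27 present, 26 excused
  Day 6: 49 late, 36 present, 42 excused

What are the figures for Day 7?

For the late, differences are 1, 4, 7, … (increasing by 3 each time): 14, 15, 19, 26, 36, 49 → 65.
Present: differences are 1, 3, 5, … (increasing by 2 each time), so 11, 12, 15, 20, 27, 36 → 47.
Excused: 4, 6, 10, 16, 26, 42 → 68 (each term is the sum of the two before it).
Putting it together: 65 late, 47 present, 68 excused.

65 late, 47 present, 68 excused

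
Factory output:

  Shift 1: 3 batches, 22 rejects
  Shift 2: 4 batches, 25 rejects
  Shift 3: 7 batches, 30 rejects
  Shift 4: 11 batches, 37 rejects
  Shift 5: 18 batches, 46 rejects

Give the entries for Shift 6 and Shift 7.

Batches — each term is the sum of the two before it: 3, 4, 7, 11, 18 → 29 → 47.
Rejects: differences are 3, 5, 7, … (increasing by 2 each time), so 22, 25, 30, 37, 46 → 57 → 70.
So the next two records are 29 batches, 57 rejects and 47 batches, 70 rejects.

29 batches, 57 rejects; 47 batches, 70 rejects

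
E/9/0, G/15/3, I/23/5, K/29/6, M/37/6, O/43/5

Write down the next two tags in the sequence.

Letter — letters move forward 2 places in the alphabet: E, G, I, K, M, O → Q → S.
Second component — alternating steps +6, +8, +6, +8, …: 9, 15, 23, 29, 37, 43 → 51 → 57.
Third component: differences are 3, 2, 1, … (decreasing by 1 each time), so 0, 3, 5, 6, 6, 5 → 3 → 0.
Putting the parts together: Q/51/3 and then S/57/0.

Q/51/3 then S/57/0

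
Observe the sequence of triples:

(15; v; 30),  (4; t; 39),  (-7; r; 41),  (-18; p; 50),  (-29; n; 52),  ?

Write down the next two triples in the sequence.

(-40; l; 61), (-51; j; 63)

First value: −11 each step; 15, 4, -7, -18, -29 → -40 → -51.
Letter goes v, t, r, p, n → l → j (letters move back 2 places in the alphabet).
For the third value, alternating steps +9, +2, +9, +2, …: 30, 39, 41, 50, 52 → 61 → 63.
Putting the parts together: (-40; l; 61) and then (-51; j; 63).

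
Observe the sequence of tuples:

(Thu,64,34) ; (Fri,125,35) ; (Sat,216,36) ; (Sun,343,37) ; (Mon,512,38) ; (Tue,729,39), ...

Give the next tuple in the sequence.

Day — runs through the weekdays Mon→Sun: Thu, Fri, Sat, Sun, Mon, Tue → Wed.
Second entry — perfect cubes: 4³, 5³, 6³, …: 64, 125, 216, 343, 512, 729 → 1000.
For the third entry, +1 each step: 34, 35, 36, 37, 38, 39 → 40.
So the next tuple is (Wed,1000,40).

(Wed,1000,40)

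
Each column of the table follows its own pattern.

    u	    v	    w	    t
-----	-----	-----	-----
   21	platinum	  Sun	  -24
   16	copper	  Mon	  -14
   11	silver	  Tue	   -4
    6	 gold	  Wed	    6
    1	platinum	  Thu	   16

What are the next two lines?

Column u goes 21, 16, 11, 6, 1 → -4 → -9 (−5 each step).
Column v: platinum, copper, silver, gold, platinum → copper → silver (repeats platinum → copper → silver → gold).
Column w: Sun, Mon, Tue, Wed, Thu → Fri → Sat (runs through the weekdays Mon→Sun).
Column t: +10 each step, so -24, -14, -4, 6, 16 → 26 → 36.
So the next two lines are -4  copper  Fri  26 and -9  silver  Sat  36.

-4  copper  Fri  26; -9  silver  Sat  36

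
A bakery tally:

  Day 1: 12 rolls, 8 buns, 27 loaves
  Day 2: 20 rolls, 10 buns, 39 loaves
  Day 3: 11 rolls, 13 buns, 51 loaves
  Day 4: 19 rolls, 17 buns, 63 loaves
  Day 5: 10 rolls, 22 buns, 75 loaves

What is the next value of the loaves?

87

Loaves: +12 each step, so 27, 39, 51, 63, 75 → 87.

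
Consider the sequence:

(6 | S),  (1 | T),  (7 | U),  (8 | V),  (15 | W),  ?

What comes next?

(23 | X)

First value: each term is the sum of the two before it, so 6, 1, 7, 8, 15 → 23.
For the letter, letters move forward 1 place in the alphabet: S, T, U, V, W → X.
Combining the parts gives (23 | X).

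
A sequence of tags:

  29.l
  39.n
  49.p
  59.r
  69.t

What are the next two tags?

79.v then 89.x

For the first component, +10 each step: 29, 39, 49, 59, 69 → 79 → 89.
Letter goes l, n, p, r, t → v → x (letters move forward 2 places in the alphabet).
So the next two tags are 79.v and 89.x.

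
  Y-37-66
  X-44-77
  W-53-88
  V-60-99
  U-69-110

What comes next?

T-76-121

Letter: letters move back 1 place in the alphabet, so Y, X, W, V, U → T.
Second component: alternating steps +7, +9, +7, +9, …, so 37, 44, 53, 60, 69 → 76.
For the third component, +11 each step: 66, 77, 88, 99, 110 → 121.
So the next tag is T-76-121.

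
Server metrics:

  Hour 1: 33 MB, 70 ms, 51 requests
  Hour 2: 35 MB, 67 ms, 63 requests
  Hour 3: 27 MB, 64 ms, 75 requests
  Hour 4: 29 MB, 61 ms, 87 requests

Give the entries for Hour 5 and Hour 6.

21 MB, 58 ms, 99 requests; 23 MB, 55 ms, 111 requests

MB: alternating steps +2, −8, +2, −8, …; 33, 35, 27, 29 → 21 → 23.
Ms: −3 each step; 70, 67, 64, 61 → 58 → 55.
Requests: +12 each step, so 51, 63, 75, 87 → 99 → 111.
So the next two lines are 21 MB, 58 ms, 99 requests and 23 MB, 55 ms, 111 requests.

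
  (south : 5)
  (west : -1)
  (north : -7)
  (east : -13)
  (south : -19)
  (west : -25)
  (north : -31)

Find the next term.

Direction — repeats south → west → north → east: south, west, north, east, south, west, north → east.
Second slot goes 5, -1, -7, -13, -19, -25, -31 → -37 (−6 each step).
Combining the parts gives (east : -37).

(east : -37)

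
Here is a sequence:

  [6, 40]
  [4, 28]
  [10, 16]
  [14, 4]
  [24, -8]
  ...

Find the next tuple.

First value goes 6, 4, 10, 14, 24 → 38 (each term is the sum of the two before it).
Second value — −12 each step: 40, 28, 16, 4, -8 → -20.
Putting it together: [38, -20].

[38, -20]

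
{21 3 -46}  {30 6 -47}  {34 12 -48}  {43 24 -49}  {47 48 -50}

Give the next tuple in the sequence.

{56 96 -51}

First slot: alternating steps +9, +4, +9, +4, …; 21, 30, 34, 43, 47 → 56.
Second slot: ×2 each step; 3, 6, 12, 24, 48 → 96.
For the third slot, −1 each step: -46, -47, -48, -49, -50 → -51.
Putting it together: {56 96 -51}.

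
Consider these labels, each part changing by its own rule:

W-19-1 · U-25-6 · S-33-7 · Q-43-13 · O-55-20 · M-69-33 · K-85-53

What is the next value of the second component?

103

Letter: letters move back 2 places in the alphabet; W, U, S, Q, O, M, K → I.
For the second component, differences are 6, 8, 10, … (increasing by 2 each time): 19, 25, 33, 43, 55, 69, 85 → 103.
Third component goes 1, 6, 7, 13, 20, 33, 53 → 86 (each term is the sum of the two before it).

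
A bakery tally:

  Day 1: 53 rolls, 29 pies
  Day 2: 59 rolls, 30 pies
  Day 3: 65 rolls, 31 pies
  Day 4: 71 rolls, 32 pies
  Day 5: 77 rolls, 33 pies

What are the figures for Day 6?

83 rolls, 34 pies

Rolls: +6 each step, so 53, 59, 65, 71, 77 → 83.
Pies: 29, 30, 31, 32, 33 → 34 (+1 each step).
Combining the parts gives 83 rolls, 34 pies.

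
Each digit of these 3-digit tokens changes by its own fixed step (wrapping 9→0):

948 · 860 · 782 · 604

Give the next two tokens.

526 then 448

First digit goes 9, 8, 7, 6 → 5 → 4 (−1 each step, mod 10).
Second digit — +2 each step, mod 10: 4, 6, 8, 0 → 2 → 4.
Third digit — +2 each step, mod 10: 8, 0, 2, 4 → 6 → 8.
So the next two tokens are 526 and 448.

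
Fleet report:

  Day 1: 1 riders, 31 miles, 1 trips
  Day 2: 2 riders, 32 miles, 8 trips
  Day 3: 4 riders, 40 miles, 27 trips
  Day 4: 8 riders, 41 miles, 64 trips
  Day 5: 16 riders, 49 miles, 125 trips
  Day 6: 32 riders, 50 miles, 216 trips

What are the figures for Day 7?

64 riders, 58 miles, 343 trips

Riders: 1, 2, 4, 8, 16, 32 → 64 (×2 each step).
For the miles, alternating steps +1, +8, +1, +8, …: 31, 32, 40, 41, 49, 50 → 58.
Trips — perfect cubes: 1³, 2³, 3³, …: 1, 8, 27, 64, 125, 216 → 343.
So the next row is 64 riders, 58 miles, 343 trips.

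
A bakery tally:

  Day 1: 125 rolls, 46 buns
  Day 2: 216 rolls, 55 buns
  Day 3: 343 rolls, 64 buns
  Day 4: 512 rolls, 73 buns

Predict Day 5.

For the rolls, perfect cubes: 5³, 6³, 7³, …: 125, 216, 343, 512 → 729.
Buns: 46, 55, 64, 73 → 82 (+9 each step).
Combining the parts gives 729 rolls, 82 buns.

729 rolls, 82 buns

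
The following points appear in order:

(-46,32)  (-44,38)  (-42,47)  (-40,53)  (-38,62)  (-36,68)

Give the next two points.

(-34,77), (-32,83)

First part: +2 each step; -46, -44, -42, -40, -38, -36 → -34 → -32.
Second part goes 32, 38, 47, 53, 62, 68 → 77 → 83 (alternating steps +6, +9, +6, +9, …).
Putting the parts together: (-34,77) and then (-32,83).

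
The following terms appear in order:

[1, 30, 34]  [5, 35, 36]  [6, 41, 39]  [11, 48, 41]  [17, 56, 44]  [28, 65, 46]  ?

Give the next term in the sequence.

[45, 75, 49]

First component: 1, 5, 6, 11, 17, 28 → 45 (each term is the sum of the two before it).
Second component: 30, 35, 41, 48, 56, 65 → 75 (differences are 5, 6, 7, … (increasing by 1 each time)).
Third component: 34, 36, 39, 41, 44, 46 → 49 (alternating steps +2, +3, +2, +3, …).
Putting it together: [45, 75, 49].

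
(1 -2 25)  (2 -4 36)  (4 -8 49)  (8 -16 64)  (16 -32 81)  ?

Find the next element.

(32 -64 100)

First value: 1, 2, 4, 8, 16 → 32 (×2 each step).
Second value goes -2, -4, -8, -16, -32 → -64 (×2 each step).
Third value goes 25, 36, 49, 64, 81 → 100 (perfect squares: 5², 6², 7², …).
Combining the parts gives (32 -64 100).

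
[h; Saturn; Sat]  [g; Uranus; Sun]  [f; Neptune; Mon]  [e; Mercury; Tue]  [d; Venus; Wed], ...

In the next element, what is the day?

Day: runs through the weekdays Mon→Sun; Sat, Sun, Mon, Tue, Wed → Thu.

Thu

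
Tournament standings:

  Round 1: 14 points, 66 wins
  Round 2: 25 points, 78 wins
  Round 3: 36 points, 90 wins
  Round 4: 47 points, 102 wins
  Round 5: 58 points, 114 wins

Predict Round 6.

69 points, 126 wins

For the points, +11 each step: 14, 25, 36, 47, 58 → 69.
Wins: +12 each step; 66, 78, 90, 102, 114 → 126.
So the next record is 69 points, 126 wins.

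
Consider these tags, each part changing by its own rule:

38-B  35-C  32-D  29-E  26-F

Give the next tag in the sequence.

23-G

First component goes 38, 35, 32, 29, 26 → 23 (−3 each step).
Letter: B, C, D, E, F → G (letters move forward 1 place in the alphabet).
Putting it together: 23-G.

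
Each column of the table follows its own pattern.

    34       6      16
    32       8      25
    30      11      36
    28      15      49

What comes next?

26  20  64

First component — −2 each step: 34, 32, 30, 28 → 26.
Second component — differences are 2, 3, 4, … (increasing by 1 each time): 6, 8, 11, 15 → 20.
Third component — perfect squares: 4², 5², 6², …: 16, 25, 36, 49 → 64.
Combining the parts gives 26  20  64.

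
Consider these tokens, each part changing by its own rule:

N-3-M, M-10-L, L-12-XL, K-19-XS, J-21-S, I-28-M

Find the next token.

H-30-L

Letter: letters move back 1 place in the alphabet, so N, M, L, K, J, I → H.
Second component goes 3, 10, 12, 19, 21, 28 → 30 (alternating steps +7, +2, +7, +2, …).
Size goes M, L, XL, XS, S, M → L (repeats M → L → XL → XS → S).
Putting it together: H-30-L.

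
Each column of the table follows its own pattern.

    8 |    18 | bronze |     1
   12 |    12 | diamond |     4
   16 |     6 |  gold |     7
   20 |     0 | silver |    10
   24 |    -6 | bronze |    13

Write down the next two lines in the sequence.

28  -12  diamond  16; 32  -18  gold  19

First component — +4 each step: 8, 12, 16, 20, 24 → 28 → 32.
Second component — −6 each step: 18, 12, 6, 0, -6 → -12 → -18.
Rank: repeats bronze → diamond → gold → silver; bronze, diamond, gold, silver, bronze → diamond → gold.
Fourth component: +3 each step, so 1, 4, 7, 10, 13 → 16 → 19.
Putting the parts together: 28  -12  diamond  16 and then 32  -18  gold  19.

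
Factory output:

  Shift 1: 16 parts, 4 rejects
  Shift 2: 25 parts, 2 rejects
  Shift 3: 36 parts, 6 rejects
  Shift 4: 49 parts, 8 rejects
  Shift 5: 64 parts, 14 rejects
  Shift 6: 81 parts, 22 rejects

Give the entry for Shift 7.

100 parts, 36 rejects

Parts goes 16, 25, 36, 49, 64, 81 → 100 (perfect squares: 4², 5², 6², …).
Rejects — each term is the sum of the two before it: 4, 2, 6, 8, 14, 22 → 36.
Combining the parts gives 100 parts, 36 rejects.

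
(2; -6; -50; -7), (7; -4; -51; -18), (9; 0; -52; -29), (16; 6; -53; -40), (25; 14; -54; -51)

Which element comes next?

First part — each term is the sum of the two before it: 2, 7, 9, 16, 25 → 41.
For the second part, differences are 2, 4, 6, … (increasing by 2 each time): -6, -4, 0, 6, 14 → 24.
Third part — −1 each step: -50, -51, -52, -53, -54 → -55.
Fourth part: -7, -18, -29, -40, -51 → -62 (−11 each step).
Putting it together: (41; 24; -55; -62).

(41; 24; -55; -62)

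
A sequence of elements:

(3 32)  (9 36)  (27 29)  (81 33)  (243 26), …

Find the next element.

First part: 3, 9, 27, 81, 243 → 729 (×3 each step).
Second part goes 32, 36, 29, 33, 26 → 30 (alternating steps +4, −7, +4, −7, …).
So the next element is (729 30).

(729 30)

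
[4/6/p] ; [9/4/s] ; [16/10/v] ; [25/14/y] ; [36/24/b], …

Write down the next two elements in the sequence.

[49/38/e], [64/62/h]

First entry — perfect squares: 2², 3², 4², …: 4, 9, 16, 25, 36 → 49 → 64.
Second entry: each term is the sum of the two before it; 6, 4, 10, 14, 24 → 38 → 62.
Letter: p, s, v, y, b → e → h (letters move forward 3 places in the alphabet, wrapping Z→A).
So the next two elements are [49/38/e] and [64/62/h].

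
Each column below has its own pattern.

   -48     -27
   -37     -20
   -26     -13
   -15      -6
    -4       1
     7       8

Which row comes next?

First component: -48, -37, -26, -15, -4, 7 → 18 (+11 each step).
Second component: +7 each step; -27, -20, -13, -6, 1, 8 → 15.
Combining the parts gives 18  15.

18  15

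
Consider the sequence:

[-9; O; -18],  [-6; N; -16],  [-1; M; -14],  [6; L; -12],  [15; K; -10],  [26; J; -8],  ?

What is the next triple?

First entry: differences are 3, 5, 7, … (increasing by 2 each time); -9, -6, -1, 6, 15, 26 → 39.
Letter goes O, N, M, L, K, J → I (letters move back 1 place in the alphabet).
Third entry: +2 each step; -18, -16, -14, -12, -10, -8 → -6.
So the next triple is [39; I; -6].

[39; I; -6]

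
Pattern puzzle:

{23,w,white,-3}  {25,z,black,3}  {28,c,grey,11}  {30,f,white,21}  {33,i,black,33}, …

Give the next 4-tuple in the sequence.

First entry: alternating steps +2, +3, +2, +3, …, so 23, 25, 28, 30, 33 → 35.
Letter goes w, z, c, f, i → l (letters move forward 3 places in the alphabet, wrapping Z→A).
Shade — repeats white → black → grey: white, black, grey, white, black → grey.
Fourth entry — differences are 6, 8, 10, … (increasing by 2 each time): -3, 3, 11, 21, 33 → 47.
Combining the parts gives {35,l,grey,47}.

{35,l,grey,47}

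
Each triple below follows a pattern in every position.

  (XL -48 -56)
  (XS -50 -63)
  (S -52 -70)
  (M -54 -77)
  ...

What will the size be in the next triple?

L

For the size, runs through clothing sizes XS→XL: XL, XS, S, M → L.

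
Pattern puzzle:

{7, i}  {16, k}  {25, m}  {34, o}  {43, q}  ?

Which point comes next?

{52, s}

First value: +9 each step, so 7, 16, 25, 34, 43 → 52.
For the letter, letters move forward 2 places in the alphabet: i, k, m, o, q → s.
So the next point is {52, s}.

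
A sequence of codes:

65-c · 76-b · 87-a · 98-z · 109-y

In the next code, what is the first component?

First component: 65, 76, 87, 98, 109 → 120 (+11 each step).

120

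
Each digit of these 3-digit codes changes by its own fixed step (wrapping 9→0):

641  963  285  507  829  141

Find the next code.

463

First digit — +3 each step, mod 10: 6, 9, 2, 5, 8, 1 → 4.
Second digit: +2 each step, mod 10, so 4, 6, 8, 0, 2, 4 → 6.
Third digit — +2 each step, mod 10: 1, 3, 5, 7, 9, 1 → 3.
So the next code is 463.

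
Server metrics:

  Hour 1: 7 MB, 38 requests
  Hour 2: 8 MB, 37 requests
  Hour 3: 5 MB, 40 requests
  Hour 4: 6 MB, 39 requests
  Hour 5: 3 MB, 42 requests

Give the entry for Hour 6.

4 MB, 41 requests

MB: alternating steps +1, −3, +1, −3, …; 7, 8, 5, 6, 3 → 4.
Requests: together with the MB always sums to 45, so 38, 37, 40, 39, 42 → 41.
So the next record is 4 MB, 41 requests.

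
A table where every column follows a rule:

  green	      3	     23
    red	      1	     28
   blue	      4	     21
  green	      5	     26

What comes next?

red  9  19

Colour goes green, red, blue, green → red (repeats green → red → blue).
For the second component, each term is the sum of the two before it: 3, 1, 4, 5 → 9.
Third component: alternating steps +5, −7, +5, −7, …; 23, 28, 21, 26 → 19.
So the next line is red  9  19.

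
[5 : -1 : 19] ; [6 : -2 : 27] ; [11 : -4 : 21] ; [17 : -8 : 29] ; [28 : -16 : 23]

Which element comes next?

[45 : -32 : 31]

First part — each term is the sum of the two before it: 5, 6, 11, 17, 28 → 45.
Second part goes -1, -2, -4, -8, -16 → -32 (×2 each step).
Third part goes 19, 27, 21, 29, 23 → 31 (alternating steps +8, −6, +8, −6, …).
Combining the parts gives [45 : -32 : 31].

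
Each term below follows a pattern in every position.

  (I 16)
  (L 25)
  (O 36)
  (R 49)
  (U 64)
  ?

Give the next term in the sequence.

Letter — letters move forward 3 places in the alphabet: I, L, O, R, U → X.
Second coordinate: perfect squares: 4², 5², 6², …, so 16, 25, 36, 49, 64 → 81.
So the next term is (X 81).

(X 81)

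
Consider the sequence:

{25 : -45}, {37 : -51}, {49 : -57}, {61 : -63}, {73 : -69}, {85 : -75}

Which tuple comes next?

{97 : -81}

For the first coordinate, +12 each step: 25, 37, 49, 61, 73, 85 → 97.
Second coordinate: −6 each step; -45, -51, -57, -63, -69, -75 → -81.
Putting it together: {97 : -81}.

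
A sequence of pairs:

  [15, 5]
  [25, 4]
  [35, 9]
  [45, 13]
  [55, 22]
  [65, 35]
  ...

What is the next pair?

First value: 15, 25, 35, 45, 55, 65 → 75 (+10 each step).
Second value — each term is the sum of the two before it: 5, 4, 9, 13, 22, 35 → 57.
Putting it together: [75, 57].

[75, 57]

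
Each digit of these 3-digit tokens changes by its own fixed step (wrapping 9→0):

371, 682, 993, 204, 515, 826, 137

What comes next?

First digit: 3, 6, 9, 2, 5, 8, 1 → 4 (+3 each step, mod 10).
Second digit: 7, 8, 9, 0, 1, 2, 3 → 4 (+1 each step, mod 10).
Third digit: +1 each step, mod 10; 1, 2, 3, 4, 5, 6, 7 → 8.
Combining the parts gives 448.

448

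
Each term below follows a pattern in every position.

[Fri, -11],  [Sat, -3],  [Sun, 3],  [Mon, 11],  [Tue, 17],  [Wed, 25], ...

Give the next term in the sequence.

Day goes Fri, Sat, Sun, Mon, Tue, Wed → Thu (runs through the weekdays Mon→Sun).
For the second coordinate, alternating steps +8, +6, +8, +6, …: -11, -3, 3, 11, 17, 25 → 31.
Putting it together: [Thu, 31].

[Thu, 31]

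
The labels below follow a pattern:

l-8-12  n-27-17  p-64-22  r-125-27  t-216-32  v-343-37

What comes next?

x-512-42

Letter: l, n, p, r, t, v → x (letters move forward 2 places in the alphabet).
Second component: perfect cubes: 2³, 3³, 4³, …; 8, 27, 64, 125, 216, 343 → 512.
Third component goes 12, 17, 22, 27, 32, 37 → 42 (+5 each step).
So the next label is x-512-42.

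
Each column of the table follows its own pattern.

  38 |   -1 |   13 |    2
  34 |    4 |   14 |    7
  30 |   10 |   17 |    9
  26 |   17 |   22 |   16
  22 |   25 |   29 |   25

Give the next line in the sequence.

18  34  38  41

First component goes 38, 34, 30, 26, 22 → 18 (−4 each step).
Second component: differences are 5, 6, 7, … (increasing by 1 each time), so -1, 4, 10, 17, 25 → 34.
For the third component, differences are 1, 3, 5, … (increasing by 2 each time): 13, 14, 17, 22, 29 → 38.
Fourth component — each term is the sum of the two before it: 2, 7, 9, 16, 25 → 41.
Combining the parts gives 18  34  38  41.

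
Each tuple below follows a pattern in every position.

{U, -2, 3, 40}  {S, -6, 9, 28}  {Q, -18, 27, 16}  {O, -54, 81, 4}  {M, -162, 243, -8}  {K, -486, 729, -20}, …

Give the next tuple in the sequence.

{I, -1458, 2187, -32}

Letter goes U, S, Q, O, M, K → I (letters move back 2 places in the alphabet).
For the second slot, ×3 each step: -2, -6, -18, -54, -162, -486 → -1458.
Third slot: ×3 each step; 3, 9, 27, 81, 243, 729 → 2187.
Fourth slot — −12 each step: 40, 28, 16, 4, -8, -20 → -32.
So the next tuple is {I, -1458, 2187, -32}.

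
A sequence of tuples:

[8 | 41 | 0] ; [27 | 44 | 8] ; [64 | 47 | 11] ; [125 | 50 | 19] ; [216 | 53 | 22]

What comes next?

First component — perfect cubes: 2³, 3³, 4³, …: 8, 27, 64, 125, 216 → 343.
Second component: +3 each step, so 41, 44, 47, 50, 53 → 56.
For the third component, alternating steps +8, +3, +8, +3, …: 0, 8, 11, 19, 22 → 30.
So the next tuple is [343 | 56 | 30].

[343 | 56 | 30]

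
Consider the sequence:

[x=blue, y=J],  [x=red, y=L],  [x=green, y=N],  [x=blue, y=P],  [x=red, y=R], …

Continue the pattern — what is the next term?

[x=green, y=T]

X goes blue, red, green, blue, red → green (repeats blue → red → green).
Y: J, L, N, P, R → T (letters move forward 2 places in the alphabet).
Combining the parts gives [x=green, y=T].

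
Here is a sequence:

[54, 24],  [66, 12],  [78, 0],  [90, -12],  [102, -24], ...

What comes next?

[114, -36]

First coordinate: +12 each step; 54, 66, 78, 90, 102 → 114.
Second coordinate: 24, 12, 0, -12, -24 → -36 (together with the first coordinate always sums to 78).
Putting it together: [114, -36].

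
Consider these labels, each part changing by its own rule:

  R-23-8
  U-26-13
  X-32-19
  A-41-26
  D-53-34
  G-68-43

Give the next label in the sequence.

J-86-53

Letter: letters move forward 3 places in the alphabet, wrapping Z→A; R, U, X, A, D, G → J.
Second component: differences are 3, 6, 9, … (increasing by 3 each time), so 23, 26, 32, 41, 53, 68 → 86.
Third component — differences are 5, 6, 7, … (increasing by 1 each time): 8, 13, 19, 26, 34, 43 → 53.
Putting it together: J-86-53.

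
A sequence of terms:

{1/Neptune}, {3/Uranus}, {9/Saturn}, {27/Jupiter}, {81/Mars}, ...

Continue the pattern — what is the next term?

First component: ×3 each step; 1, 3, 9, 27, 81 → 243.
Planet: runs backward through the planets Mercury→Neptune; Neptune, Uranus, Saturn, Jupiter, Mars → Earth.
Combining the parts gives {243/Earth}.

{243/Earth}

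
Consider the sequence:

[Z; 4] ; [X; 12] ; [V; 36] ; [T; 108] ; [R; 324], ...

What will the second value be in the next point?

Letter goes Z, X, V, T, R → P (letters move back 2 places in the alphabet).
Second value — ×3 each step: 4, 12, 36, 108, 324 → 972.

972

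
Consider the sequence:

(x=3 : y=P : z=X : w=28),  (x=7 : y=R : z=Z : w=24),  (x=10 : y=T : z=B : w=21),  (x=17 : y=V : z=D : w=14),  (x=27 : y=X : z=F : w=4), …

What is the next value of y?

Z

Y — letters move forward 2 places in the alphabet: P, R, T, V, X → Z.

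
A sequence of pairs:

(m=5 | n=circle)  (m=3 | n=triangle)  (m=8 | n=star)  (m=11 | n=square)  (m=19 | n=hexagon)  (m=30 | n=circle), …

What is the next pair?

(m=49 | n=triangle)

M: each term is the sum of the two before it, so 5, 3, 8, 11, 19, 30 → 49.
N: repeats circle → triangle → star → square → hexagon, so circle, triangle, star, square, hexagon, circle → triangle.
So the next pair is (m=49 | n=triangle).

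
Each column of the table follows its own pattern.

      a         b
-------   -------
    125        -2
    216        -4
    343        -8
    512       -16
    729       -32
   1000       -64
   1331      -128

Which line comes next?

1728  -256

Column a goes 125, 216, 343, 512, 729, 1000, 1331 → 1728 (perfect cubes: 5³, 6³, 7³, …).
Column b: ×2 each step, so -2, -4, -8, -16, -32, -64, -128 → -256.
Combining the parts gives 1728  -256.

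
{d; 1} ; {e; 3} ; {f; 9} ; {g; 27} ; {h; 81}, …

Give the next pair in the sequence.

Letter: letters move forward 1 place in the alphabet, so d, e, f, g, h → i.
Second entry goes 1, 3, 9, 27, 81 → 243 (×3 each step).
Putting it together: {i; 243}.

{i; 243}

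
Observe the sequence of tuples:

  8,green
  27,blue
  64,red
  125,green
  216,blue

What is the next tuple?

First entry: perfect cubes: 2³, 3³, 4³, …; 8, 27, 64, 125, 216 → 343.
Colour: repeats green → blue → red, so green, blue, red, green, blue → red.
Combining the parts gives 343,red.

343,red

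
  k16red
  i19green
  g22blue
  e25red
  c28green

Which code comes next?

Letter — letters move back 2 places in the alphabet: k, i, g, e, c → a.
Second component: +3 each step; 16, 19, 22, 25, 28 → 31.
Colour — repeats red → green → blue: red, green, blue, red, green → blue.
Putting it together: a31blue.

a31blue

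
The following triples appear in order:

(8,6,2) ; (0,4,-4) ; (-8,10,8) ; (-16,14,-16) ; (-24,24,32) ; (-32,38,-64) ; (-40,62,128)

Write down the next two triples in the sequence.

First coordinate: 8, 0, -8, -16, -24, -32, -40 → -48 → -56 (−8 each step).
For the second coordinate, each term is the sum of the two before it: 6, 4, 10, 14, 24, 38, 62 → 100 → 162.
Third coordinate goes 2, -4, 8, -16, 32, -64, 128 → -256 → 512 (×(-2) each step).
Putting the parts together: (-48,100,-256) and then (-56,162,512).

(-48,100,-256), (-56,162,512)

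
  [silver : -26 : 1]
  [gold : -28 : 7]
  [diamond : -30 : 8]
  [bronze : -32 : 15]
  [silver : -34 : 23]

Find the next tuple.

[gold : -36 : 38]

Rank goes silver, gold, diamond, bronze, silver → gold (repeats silver → gold → diamond → bronze).
Second slot: −2 each step, so -26, -28, -30, -32, -34 → -36.
Third slot: each term is the sum of the two before it, so 1, 7, 8, 15, 23 → 38.
Combining the parts gives [gold : -36 : 38].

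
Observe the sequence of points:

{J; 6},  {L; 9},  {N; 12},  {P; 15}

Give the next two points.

{R; 18}, {T; 21}

Letter: J, L, N, P → R → T (letters move forward 2 places in the alphabet).
Second coordinate goes 6, 9, 12, 15 → 18 → 21 (+3 each step).
So the next two points are {R; 18} and {T; 21}.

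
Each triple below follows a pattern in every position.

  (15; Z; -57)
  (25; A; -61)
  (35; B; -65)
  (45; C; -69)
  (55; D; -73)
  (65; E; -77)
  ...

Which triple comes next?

First component: +10 each step, so 15, 25, 35, 45, 55, 65 → 75.
Letter: letters move forward 1 place in the alphabet, wrapping Z→A, so Z, A, B, C, D, E → F.
Third component — −4 each step: -57, -61, -65, -69, -73, -77 → -81.
Combining the parts gives (75; F; -81).

(75; F; -81)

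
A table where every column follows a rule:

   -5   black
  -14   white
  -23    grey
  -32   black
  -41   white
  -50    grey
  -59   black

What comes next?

-68  white

First component goes -5, -14, -23, -32, -41, -50, -59 → -68 (−9 each step).
Shade — repeats black → white → grey: black, white, grey, black, white, grey, black → white.
Putting it together: -68  white.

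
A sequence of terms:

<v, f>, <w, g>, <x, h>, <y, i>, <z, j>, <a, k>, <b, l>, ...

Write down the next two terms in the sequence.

<c, m>, <d, n>

First letter: letters move forward 1 place in the alphabet, wrapping Z→A; v, w, x, y, z, a, b → c → d.
For the second letter, letters move forward 1 place in the alphabet: f, g, h, i, j, k, l → m → n.
Putting the parts together: <c, m> and then <d, n>.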